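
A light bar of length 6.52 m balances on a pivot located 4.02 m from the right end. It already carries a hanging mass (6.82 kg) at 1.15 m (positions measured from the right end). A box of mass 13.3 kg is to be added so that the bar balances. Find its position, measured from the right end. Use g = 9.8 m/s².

x ≈ 5.49 m from the right end

Taking torques about the pivot (at 4.02 m from the right end):
Hanging mass: 6.82 × 9.8 = 66.84 N down at 1.15 m → arm 2.87 m, τ = 66.84 × 2.87 = 191.8 N·m clockwise.
Net moment of existing loads = 191.8 N·m clockwise.
The box weighs 13.3 × 9.8 = 130.3 N and must supply an equal counterclockwise moment, so its lever arm about the pivot is 191.8 / 130.3 = 1.47 m.
That puts it at 4.02 + 1.47 = 5.49 m from the right end.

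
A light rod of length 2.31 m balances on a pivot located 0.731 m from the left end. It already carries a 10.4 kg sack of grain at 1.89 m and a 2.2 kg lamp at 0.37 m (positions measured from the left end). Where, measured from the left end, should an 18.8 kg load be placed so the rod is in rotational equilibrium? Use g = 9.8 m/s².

x ≈ 0.132 m from the left end

Take moments about the pivot (at 0.731 m from the left end).
Sack of grain: 10.4 × 9.8 = 101.9 N down at 1.89 m → arm 1.159 m, τ = 101.9 × 1.159 = 118.1 N·m clockwise.
Lamp: 2.2 × 9.8 = 21.56 N down at 0.37 m → arm 0.361 m, τ = 21.56 × 0.361 = 7.783 N·m counterclockwise.
Net moment of existing loads = 110.3 N·m clockwise.
The load weighs 18.8 × 9.8 = 184.2 N and must supply an equal counterclockwise moment, so its lever arm about the pivot is 110.3 / 184.2 = 0.599 m.
That puts it at 0.731 − 0.599 = 0.132 m from the left end.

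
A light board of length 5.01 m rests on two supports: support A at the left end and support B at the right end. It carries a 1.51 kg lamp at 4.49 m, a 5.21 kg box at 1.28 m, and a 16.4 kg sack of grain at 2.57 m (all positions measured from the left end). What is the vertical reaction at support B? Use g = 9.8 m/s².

Taking torques about support A:
Lamp: 1.51 × 9.8 = 14.8 N down at 4.49 m → arm 4.49 m, τ = 14.8 × 4.49 = 66.45 N·m clockwise.
Box: 5.21 × 9.8 = 51.06 N down at 1.28 m → arm 1.28 m, τ = 51.06 × 1.28 = 65.36 N·m clockwise.
Sack of grain: 16.4 × 9.8 = 160.7 N down at 2.57 m → arm 2.57 m, τ = 160.7 × 2.57 = 413 N·m clockwise.
Net load moment about support A = 544.8 N·m clockwise.
Reaction R at support B is upward at 5.01 m, arm 5.01 m → moment R × 5.01 counterclockwise.
For rotational equilibrium, R × 5.01 = 544.8, so R = 109 N.

R_B ≈ 109 N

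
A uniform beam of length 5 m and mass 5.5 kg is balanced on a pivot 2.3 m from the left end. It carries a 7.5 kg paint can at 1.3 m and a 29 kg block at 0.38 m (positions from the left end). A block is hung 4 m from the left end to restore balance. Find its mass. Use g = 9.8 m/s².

m ≈ 36.5 kg

Take moments about the pivot (at 2.3 m from the left end).
Beam weight: 5.5 × 9.8 = 53.9 N down at 2.5 m → arm 0.2 m, τ = 53.9 × 0.2 = 10.78 N·m clockwise.
Paint can: 7.5 × 9.8 = 73.5 N down at 1.3 m → arm 1 m, τ = 73.5 × 1 = 73.5 N·m counterclockwise.
Block: 29 × 9.8 = 284.2 N down at 0.38 m → arm 1.92 m, τ = 284.2 × 1.92 = 545.7 N·m counterclockwise.
Net moment of known loads = 608.4 N·m counterclockwise.
An unknown mass m at 4 m has arm 1.7 m; its moment is m·g·1.7 clockwise.
Στ = 0 ⇒ m × 9.8 × 1.7 = 608.4 ⇒ m = 608.4 / (9.8 × 1.7) = 36.5 kg.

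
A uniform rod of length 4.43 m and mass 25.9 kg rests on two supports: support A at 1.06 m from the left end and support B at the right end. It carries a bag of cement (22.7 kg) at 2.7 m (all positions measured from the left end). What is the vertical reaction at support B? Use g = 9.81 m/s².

R_B ≈ 195 N

Choose support A as the axis so its reaction then has zero moment arm.
Beam weight: 25.9 × 9.81 = 254.1 N down at 2.215 m → arm 1.155 m, τ = 254.1 × 1.155 = 293.5 N·m clockwise.
Bag of cement: 22.7 × 9.81 = 222.7 N down at 2.7 m → arm 1.64 m, τ = 222.7 × 1.64 = 365.2 N·m clockwise.
Net load moment about support A = 658.7 N·m clockwise.
Reaction R at support B is upward at 4.43 m, arm 3.37 m → moment R × 3.37 counterclockwise.
For rotational equilibrium, R × 3.37 = 658.7, so R = 195 N.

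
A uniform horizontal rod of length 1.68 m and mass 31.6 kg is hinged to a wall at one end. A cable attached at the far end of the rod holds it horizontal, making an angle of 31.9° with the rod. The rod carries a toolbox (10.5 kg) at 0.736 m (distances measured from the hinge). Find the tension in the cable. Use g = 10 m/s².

T ≈ 386 N

Taking torques about the hinge:
Beam weight: 31.6 × 10 = 316 N down at 0.84 m → arm 0.84 m, τ = 316 × 0.84 = 265.4 N·m clockwise.
Toolbox: 10.5 × 10 = 105 N down at 0.736 m → arm 0.736 m, τ = 105 × 0.736 = 77.28 N·m clockwise.
Total clockwise load moment = 342.7 N·m.
The cable tension T acts at 1.68 m; only its component perpendicular to the rod, T sinθ, produces torque. sin 31.9° = 0.5284.
Setting net torque to zero: T × 1.68 × 0.5284 = 342.7 → T = 342.7 / 0.8877 = 386 N.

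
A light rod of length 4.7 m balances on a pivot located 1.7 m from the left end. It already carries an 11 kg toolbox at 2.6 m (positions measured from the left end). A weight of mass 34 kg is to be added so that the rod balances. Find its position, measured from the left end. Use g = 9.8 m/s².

Taking torques about the pivot (at 1.7 m from the left end):
Toolbox: 11 × 9.8 = 107.8 N down at 2.6 m → arm 0.9 m, τ = 107.8 × 0.9 = 97.02 N·m clockwise.
Net moment of existing loads = 97.02 N·m clockwise.
The weight weighs 34 × 9.8 = 333.2 N and must supply an equal counterclockwise moment, so its lever arm about the pivot is 97.02 / 333.2 = 0.291 m.
That puts it at 1.7 − 0.291 = 1.41 m from the left end.

x ≈ 1.41 m from the left end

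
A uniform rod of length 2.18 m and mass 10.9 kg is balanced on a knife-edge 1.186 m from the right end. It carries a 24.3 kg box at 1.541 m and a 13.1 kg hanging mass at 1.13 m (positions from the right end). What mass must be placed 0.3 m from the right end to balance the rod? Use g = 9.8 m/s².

m ≈ 7.73 kg

Take moments about the knife-edge (at 1.186 m from the right end).
Beam weight: 10.9 × 9.8 = 106.8 N down at 1.09 m → arm 0.096 m, τ = 106.8 × 0.096 = 10.25 N·m clockwise.
Box: 24.3 × 9.8 = 238.1 N down at 1.541 m → arm 0.355 m, τ = 238.1 × 0.355 = 84.53 N·m counterclockwise.
Hanging mass: 13.1 × 9.8 = 128.4 N down at 1.13 m → arm 0.056 m, τ = 128.4 × 0.056 = 7.19 N·m clockwise.
Net moment of known loads = 67.09 N·m counterclockwise.
An unknown mass m at 0.3 m has arm 0.886 m; its moment is m·g·0.886 clockwise.
Balancing moments: m × 9.8 × 0.886 = 67.09, giving m = 67.09 / (9.8 × 0.886) = 7.73 kg.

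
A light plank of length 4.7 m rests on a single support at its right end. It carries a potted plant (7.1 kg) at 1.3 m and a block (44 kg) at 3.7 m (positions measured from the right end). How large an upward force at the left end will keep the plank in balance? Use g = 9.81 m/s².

Sum moments about the right end (the unknown pivot reaction has zero arm there).
Potted plant: 7.1 × 9.81 = 69.65 N down at 1.3 m → arm 1.3 m, τ = 69.65 × 1.3 = 90.55 N·m counterclockwise.
Block: 44 × 9.81 = 431.6 N down at 3.7 m → arm 3.7 m, τ = 431.6 × 3.7 = 1597 N·m counterclockwise.
Net moment of the loads = 1688 N·m counterclockwise.
The upward force F acts at the left end, arm 4.7 m, giving F × 4.7 clockwise.
Στ = 0 ⇒ F × 4.7 = 1688 ⇒ F = 1688 / 4.7 = 359 N.

F ≈ 359 N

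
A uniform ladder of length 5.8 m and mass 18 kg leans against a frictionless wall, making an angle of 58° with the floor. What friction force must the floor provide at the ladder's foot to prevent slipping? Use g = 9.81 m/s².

Choose the foot of the ladder as the axis so the floor normal and friction both act there and drop out.
Ladder weight 18×9.81 = 176.6 N acts at 2.9 m along the ladder; its horizontal arm is 2.9·cos58° = 1.537 m → τ = 271.4 N·m clockwise.
Wall normal N acts horizontally at the top; its moment arm is the height L sinθ = 5.8·sin58° = 4.919 m, counterclockwise.
Setting net torque to zero: N × 4.919 = 271.4 → N = 55.2 N.
ΣFx = 0: friction at the foot balances the wall's push, so f = N_wall = 55.2 N.

f ≈ 55.2 N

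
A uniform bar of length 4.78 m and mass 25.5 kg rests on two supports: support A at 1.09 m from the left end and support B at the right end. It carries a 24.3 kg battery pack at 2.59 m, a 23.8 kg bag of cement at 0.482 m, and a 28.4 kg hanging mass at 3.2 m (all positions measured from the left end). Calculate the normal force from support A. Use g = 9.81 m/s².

R_A ≈ 695 N

Take moments about support B.
Beam weight: 25.5 × 9.81 = 250.2 N down at 2.39 m → arm 2.39 m, τ = 250.2 × 2.39 = 598 N·m counterclockwise.
Battery pack: 24.3 × 9.81 = 238.4 N down at 2.59 m → arm 2.19 m, τ = 238.4 × 2.19 = 522.1 N·m counterclockwise.
Bag of cement: 23.8 × 9.81 = 233.5 N down at 0.482 m → arm 4.298 m, τ = 233.5 × 4.298 = 1004 N·m counterclockwise.
Hanging mass: 28.4 × 9.81 = 278.6 N down at 3.2 m → arm 1.58 m, τ = 278.6 × 1.58 = 440.2 N·m counterclockwise.
Net load moment about support B = 2564 N·m counterclockwise.
Reaction R at support A is upward at 1.09 m, arm 3.69 m → moment R × 3.69 clockwise.
Balancing moments: R × 3.69 = 2564, giving R = 695 N.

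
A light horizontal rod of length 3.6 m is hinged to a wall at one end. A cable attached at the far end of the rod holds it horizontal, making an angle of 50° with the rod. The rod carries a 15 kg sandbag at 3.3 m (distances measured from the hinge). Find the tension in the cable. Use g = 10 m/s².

T ≈ 179 N

Choose the hinge as the axis so the unknown hinge reaction has zero arm there.
Sandbag: 15 × 10 = 150 N down at 3.3 m → arm 3.3 m, τ = 150 × 3.3 = 495 N·m clockwise.
Total clockwise load moment = 495 N·m.
The cable tension T acts at 3.6 m; only its component perpendicular to the rod, T sinθ, produces torque. sin 50° = 0.766.
Balancing moments: T × 3.6 × 0.766 = 495, giving T = 495 / 2.758 = 179 N.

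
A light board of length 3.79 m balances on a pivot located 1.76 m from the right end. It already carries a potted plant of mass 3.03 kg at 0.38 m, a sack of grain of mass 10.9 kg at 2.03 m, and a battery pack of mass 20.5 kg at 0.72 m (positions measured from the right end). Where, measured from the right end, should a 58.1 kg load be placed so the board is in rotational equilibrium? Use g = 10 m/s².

x ≈ 2.15 m from the right end

Choose the pivot (at 1.76 m from the right end) as the axis so the support reaction has zero arm there.
Potted plant: 3.03 × 10 = 30.3 N down at 0.38 m → arm 1.38 m, τ = 30.3 × 1.38 = 41.81 N·m clockwise.
Sack of grain: 10.9 × 10 = 109 N down at 2.03 m → arm 0.27 m, τ = 109 × 0.27 = 29.43 N·m counterclockwise.
Battery pack: 20.5 × 10 = 205 N down at 0.72 m → arm 1.04 m, τ = 205 × 1.04 = 213.2 N·m clockwise.
Net moment of existing loads = 225.6 N·m clockwise.
The load weighs 58.1 × 10 = 581 N and must supply an equal counterclockwise moment, so its lever arm about the pivot is 225.6 / 581 = 0.388 m.
That puts it at 1.76 + 0.388 = 2.15 m from the right end.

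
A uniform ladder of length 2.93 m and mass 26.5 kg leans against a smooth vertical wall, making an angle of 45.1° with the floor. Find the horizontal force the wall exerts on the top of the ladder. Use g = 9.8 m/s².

About the foot of the ladder:
Ladder weight 26.5×9.8 = 259.7 N acts at 1.465 m along the ladder; its horizontal arm is 1.465·cos45.1° = 1.034 m → τ = 268.5 N·m clockwise.
Wall normal N acts horizontally at the top; its moment arm is the height L sinθ = 2.93·sin45.1° = 2.075 m, counterclockwise.
For rotational equilibrium, N × 2.075 = 268.5, so N = 129 N.

N_wall ≈ 129 N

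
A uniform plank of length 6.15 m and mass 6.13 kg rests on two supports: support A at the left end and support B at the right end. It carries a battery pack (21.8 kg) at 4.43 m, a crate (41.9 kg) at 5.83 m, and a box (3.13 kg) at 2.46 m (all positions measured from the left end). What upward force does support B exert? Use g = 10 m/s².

R_B ≈ 597 N

About support A:
Beam weight: 6.13 × 10 = 61.3 N down at 3.075 m → arm 3.075 m, τ = 61.3 × 3.075 = 188.5 N·m clockwise.
Battery pack: 21.8 × 10 = 218 N down at 4.43 m → arm 4.43 m, τ = 218 × 4.43 = 965.7 N·m clockwise.
Crate: 41.9 × 10 = 419 N down at 5.83 m → arm 5.83 m, τ = 419 × 5.83 = 2443 N·m clockwise.
Box: 3.13 × 10 = 31.3 N down at 2.46 m → arm 2.46 m, τ = 31.3 × 2.46 = 77 N·m clockwise.
Net load moment about support A = 3674 N·m clockwise.
Reaction R at support B is upward at 6.15 m, arm 6.15 m → moment R × 6.15 counterclockwise.
For rotational equilibrium, R × 6.15 = 3674, so R = 597 N.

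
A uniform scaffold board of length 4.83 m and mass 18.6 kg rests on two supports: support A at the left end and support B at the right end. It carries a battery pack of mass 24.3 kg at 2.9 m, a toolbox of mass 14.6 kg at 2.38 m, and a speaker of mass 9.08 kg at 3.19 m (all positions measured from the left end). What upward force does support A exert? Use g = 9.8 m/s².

R_A ≈ 289 N

Taking torques about support B:
Beam weight: 18.6 × 9.8 = 182.3 N down at 2.415 m → arm 2.415 m, τ = 182.3 × 2.415 = 440.3 N·m counterclockwise.
Battery pack: 24.3 × 9.8 = 238.1 N down at 2.9 m → arm 1.93 m, τ = 238.1 × 1.93 = 459.5 N·m counterclockwise.
Toolbox: 14.6 × 9.8 = 143.1 N down at 2.38 m → arm 2.45 m, τ = 143.1 × 2.45 = 350.6 N·m counterclockwise.
Speaker: 9.08 × 9.8 = 88.98 N down at 3.19 m → arm 1.64 m, τ = 88.98 × 1.64 = 145.9 N·m counterclockwise.
Net load moment about support B = 1396 N·m counterclockwise.
Reaction R at support A is upward at 0 m, arm 4.83 m → moment R × 4.83 clockwise.
For rotational equilibrium, R × 4.83 = 1396, so R = 289 N.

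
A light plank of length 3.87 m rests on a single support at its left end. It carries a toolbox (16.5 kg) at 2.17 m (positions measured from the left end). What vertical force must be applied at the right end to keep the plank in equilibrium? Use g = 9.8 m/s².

Sum moments about the left end (the unknown pivot reaction has zero arm there).
Toolbox: 16.5 × 9.8 = 161.7 N down at 2.17 m → arm 2.17 m, τ = 161.7 × 2.17 = 350.9 N·m clockwise.
Net moment of the loads = 350.9 N·m clockwise.
The upward force F acts at the right end, arm 3.87 m, giving F × 3.87 counterclockwise.
Balancing moments: F × 3.87 = 350.9, giving F = 350.9 / 3.87 = 90.7 N.

F ≈ 90.7 N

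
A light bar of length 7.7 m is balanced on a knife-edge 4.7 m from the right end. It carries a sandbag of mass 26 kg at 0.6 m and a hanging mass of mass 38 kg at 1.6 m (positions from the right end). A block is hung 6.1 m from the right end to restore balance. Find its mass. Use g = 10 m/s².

m ≈ 160 kg

Take moments about the knife-edge (at 4.7 m from the right end).
Sandbag: 26 × 10 = 260 N down at 0.6 m → arm 4.1 m, τ = 260 × 4.1 = 1066 N·m clockwise.
Hanging mass: 38 × 10 = 380 N down at 1.6 m → arm 3.1 m, τ = 380 × 3.1 = 1178 N·m clockwise.
Net moment of known loads = 2244 N·m clockwise.
An unknown mass m at 6.1 m has arm 1.4 m; its moment is m·g·1.4 counterclockwise.
For rotational equilibrium, m × 10 × 1.4 = 2244, so m = 2244 / (10 × 1.4) = 160 kg.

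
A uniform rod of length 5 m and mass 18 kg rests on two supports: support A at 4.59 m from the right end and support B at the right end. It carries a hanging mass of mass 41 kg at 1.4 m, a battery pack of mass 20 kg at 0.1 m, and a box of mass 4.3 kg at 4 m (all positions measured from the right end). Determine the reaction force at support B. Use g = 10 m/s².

Choose support A as the axis so its reaction then has zero moment arm.
Beam weight: 18 × 10 = 180 N down at 2.5 m → arm 2.09 m, τ = 180 × 2.09 = 376.2 N·m clockwise.
Hanging mass: 41 × 10 = 410 N down at 1.4 m → arm 3.19 m, τ = 410 × 3.19 = 1308 N·m clockwise.
Battery pack: 20 × 10 = 200 N down at 0.1 m → arm 4.49 m, τ = 200 × 4.49 = 898 N·m clockwise.
Box: 4.3 × 10 = 43 N down at 4 m → arm 0.59 m, τ = 43 × 0.59 = 25.37 N·m clockwise.
Net load moment about support A = 2608 N·m clockwise.
Reaction R at support B is upward at 0 m, arm 4.59 m → moment R × 4.59 counterclockwise.
Balancing moments: R × 4.59 = 2608, giving R = 568 N.

R_B ≈ 568 N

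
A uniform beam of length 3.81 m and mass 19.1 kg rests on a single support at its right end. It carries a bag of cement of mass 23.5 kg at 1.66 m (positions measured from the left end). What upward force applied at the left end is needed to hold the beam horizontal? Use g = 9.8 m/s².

Sum moments about the right end (the unknown pivot reaction has zero arm there).
Beam weight: 19.1 × 9.8 = 187.2 N down at 1.905 m → arm 1.905 m, τ = 187.2 × 1.905 = 356.6 N·m counterclockwise.
Bag of cement: 23.5 × 9.8 = 230.3 N down at 1.66 m → arm 2.15 m, τ = 230.3 × 2.15 = 495.1 N·m counterclockwise.
Net moment of the loads = 851.7 N·m counterclockwise.
The upward force F acts at the left end, arm 3.81 m, giving F × 3.81 clockwise.
Balancing moments: F × 3.81 = 851.7, giving F = 851.7 / 3.81 = 224 N.

F ≈ 224 N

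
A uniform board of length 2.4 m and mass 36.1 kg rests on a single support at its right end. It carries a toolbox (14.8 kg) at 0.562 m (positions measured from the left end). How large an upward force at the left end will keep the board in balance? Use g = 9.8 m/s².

Take moments about the right end.
Beam weight: 36.1 × 9.8 = 353.8 N down at 1.2 m → arm 1.2 m, τ = 353.8 × 1.2 = 424.6 N·m counterclockwise.
Toolbox: 14.8 × 9.8 = 145 N down at 0.562 m → arm 1.838 m, τ = 145 × 1.838 = 266.5 N·m counterclockwise.
Net moment of the loads = 691.1 N·m counterclockwise.
The upward force F acts at the left end, arm 2.4 m, giving F × 2.4 clockwise.
Setting net torque to zero: F × 2.4 = 691.1 → F = 691.1 / 2.4 = 288 N.

F ≈ 288 N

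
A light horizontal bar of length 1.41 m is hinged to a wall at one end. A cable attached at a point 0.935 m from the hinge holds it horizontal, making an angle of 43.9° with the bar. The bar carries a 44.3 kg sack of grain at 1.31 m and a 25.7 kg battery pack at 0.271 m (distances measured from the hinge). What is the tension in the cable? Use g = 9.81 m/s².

T ≈ 983 N

Sum moments about the hinge (the unknown hinge reaction has zero arm there).
Sack of grain: 44.3 × 9.81 = 434.6 N down at 1.31 m → arm 1.31 m, τ = 434.6 × 1.31 = 569.3 N·m clockwise.
Battery pack: 25.7 × 9.81 = 252.1 N down at 0.271 m → arm 0.271 m, τ = 252.1 × 0.271 = 68.32 N·m clockwise.
Total clockwise load moment = 637.6 N·m.
The cable tension T acts at 0.935 m; only its component perpendicular to the bar, T sinθ, produces torque. sin 43.9° = 0.6934.
For rotational equilibrium, T × 0.935 × 0.6934 = 637.6, so T = 637.6 / 0.6483 = 983 N.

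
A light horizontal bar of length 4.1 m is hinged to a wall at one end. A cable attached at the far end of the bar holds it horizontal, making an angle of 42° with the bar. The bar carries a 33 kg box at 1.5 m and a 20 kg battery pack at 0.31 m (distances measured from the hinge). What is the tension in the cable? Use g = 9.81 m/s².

T ≈ 199 N

Choose the hinge as the axis so the unknown hinge reaction has zero arm there.
Box: 33 × 9.81 = 323.7 N down at 1.5 m → arm 1.5 m, τ = 323.7 × 1.5 = 485.5 N·m clockwise.
Battery pack: 20 × 9.81 = 196.2 N down at 0.31 m → arm 0.31 m, τ = 196.2 × 0.31 = 60.82 N·m clockwise.
Total clockwise load moment = 546.3 N·m.
The cable tension T acts at 4.1 m; only its component perpendicular to the bar, T sinθ, produces torque. sin 42° = 0.6691.
For rotational equilibrium, T × 4.1 × 0.6691 = 546.3, so T = 546.3 / 2.743 = 199 N.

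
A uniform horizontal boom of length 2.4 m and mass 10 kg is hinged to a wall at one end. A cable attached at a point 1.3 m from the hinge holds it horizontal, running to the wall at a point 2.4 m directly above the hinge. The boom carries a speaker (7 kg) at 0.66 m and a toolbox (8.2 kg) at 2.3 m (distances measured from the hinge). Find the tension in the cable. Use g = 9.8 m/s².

Choose the hinge as the axis so the unknown hinge reaction has zero arm there.
Beam weight: 10 × 9.8 = 98 N down at 1.2 m → arm 1.2 m, τ = 98 × 1.2 = 117.6 N·m clockwise.
Speaker: 7 × 9.8 = 68.6 N down at 0.66 m → arm 0.66 m, τ = 68.6 × 0.66 = 45.28 N·m clockwise.
Toolbox: 8.2 × 9.8 = 80.36 N down at 2.3 m → arm 2.3 m, τ = 80.36 × 2.3 = 184.8 N·m clockwise.
Total clockwise load moment = 347.7 N·m.
The cable tension T acts at 1.3 m; only its component perpendicular to the boom, T sinθ, produces torque. sinθ = h/√(h²+d²) = 2.4/√(2.4²+1.3²) = 0.8793.
Setting net torque to zero: T × 1.3 × 0.8793 = 347.7 → T = 347.7 / 1.143 = 304 N.

T ≈ 304 N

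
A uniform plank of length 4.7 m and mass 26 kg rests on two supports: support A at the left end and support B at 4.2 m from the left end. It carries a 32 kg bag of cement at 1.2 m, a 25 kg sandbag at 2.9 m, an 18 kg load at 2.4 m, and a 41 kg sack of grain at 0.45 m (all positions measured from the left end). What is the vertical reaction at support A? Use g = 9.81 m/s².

R_A ≈ 847 N

About support B:
Beam weight: 26 × 9.81 = 255.1 N down at 2.35 m → arm 1.85 m, τ = 255.1 × 1.85 = 471.9 N·m counterclockwise.
Bag of cement: 32 × 9.81 = 313.9 N down at 1.2 m → arm 3 m, τ = 313.9 × 3 = 941.7 N·m counterclockwise.
Sandbag: 25 × 9.81 = 245.2 N down at 2.9 m → arm 1.3 m, τ = 245.2 × 1.3 = 318.8 N·m counterclockwise.
Load: 18 × 9.81 = 176.6 N down at 2.4 m → arm 1.8 m, τ = 176.6 × 1.8 = 317.9 N·m counterclockwise.
Sack of grain: 41 × 9.81 = 402.2 N down at 0.45 m → arm 3.75 m, τ = 402.2 × 3.75 = 1508 N·m counterclockwise.
Net load moment about support B = 3558 N·m counterclockwise.
Reaction R at support A is upward at 0 m, arm 4.2 m → moment R × 4.2 clockwise.
Balancing moments: R × 4.2 = 3558, giving R = 847 N.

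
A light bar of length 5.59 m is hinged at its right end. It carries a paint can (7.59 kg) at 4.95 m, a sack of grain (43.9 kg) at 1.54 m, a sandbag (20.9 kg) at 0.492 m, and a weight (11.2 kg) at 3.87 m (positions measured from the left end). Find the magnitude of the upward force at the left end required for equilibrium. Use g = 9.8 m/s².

F ≈ 541 N

Sum moments about the right end (the unknown pivot reaction has zero arm there).
Paint can: 7.59 × 9.8 = 74.38 N down at 4.95 m → arm 0.64 m, τ = 74.38 × 0.64 = 47.6 N·m counterclockwise.
Sack of grain: 43.9 × 9.8 = 430.2 N down at 1.54 m → arm 4.05 m, τ = 430.2 × 4.05 = 1742 N·m counterclockwise.
Sandbag: 20.9 × 9.8 = 204.8 N down at 0.492 m → arm 5.098 m, τ = 204.8 × 5.098 = 1044 N·m counterclockwise.
Weight: 11.2 × 9.8 = 109.8 N down at 3.87 m → arm 1.72 m, τ = 109.8 × 1.72 = 188.9 N·m counterclockwise.
Net moment of the loads = 3022 N·m counterclockwise.
The upward force F acts at the left end, arm 5.59 m, giving F × 5.59 clockwise.
Setting net torque to zero: F × 5.59 = 3022 → F = 3022 / 5.59 = 541 N.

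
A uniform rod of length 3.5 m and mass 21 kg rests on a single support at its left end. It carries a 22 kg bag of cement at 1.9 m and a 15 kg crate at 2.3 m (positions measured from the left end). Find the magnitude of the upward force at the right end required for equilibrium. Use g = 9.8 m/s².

Sum moments about the left end (the unknown pivot reaction has zero arm there).
Beam weight: 21 × 9.8 = 205.8 N down at 1.75 m → arm 1.75 m, τ = 205.8 × 1.75 = 360.2 N·m clockwise.
Bag of cement: 22 × 9.8 = 215.6 N down at 1.9 m → arm 1.9 m, τ = 215.6 × 1.9 = 409.6 N·m clockwise.
Crate: 15 × 9.8 = 147 N down at 2.3 m → arm 2.3 m, τ = 147 × 2.3 = 338.1 N·m clockwise.
Net moment of the loads = 1108 N·m clockwise.
The upward force F acts at the right end, arm 3.5 m, giving F × 3.5 counterclockwise.
Balancing moments: F × 3.5 = 1108, giving F = 1108 / 3.5 = 317 N.

F ≈ 317 N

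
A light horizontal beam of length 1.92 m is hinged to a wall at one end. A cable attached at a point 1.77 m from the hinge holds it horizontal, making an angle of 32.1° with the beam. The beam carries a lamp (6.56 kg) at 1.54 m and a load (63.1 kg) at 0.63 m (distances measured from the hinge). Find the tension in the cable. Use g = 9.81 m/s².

T ≈ 520 N

Choose the hinge as the axis so the unknown hinge reaction has zero arm there.
Lamp: 6.56 × 9.81 = 64.35 N down at 1.54 m → arm 1.54 m, τ = 64.35 × 1.54 = 99.1 N·m clockwise.
Load: 63.1 × 9.81 = 619 N down at 0.63 m → arm 0.63 m, τ = 619 × 0.63 = 390 N·m clockwise.
Total clockwise load moment = 489.1 N·m.
The cable tension T acts at 1.77 m; only its component perpendicular to the beam, T sinθ, produces torque. sin 32.1° = 0.5314.
For rotational equilibrium, T × 1.77 × 0.5314 = 489.1, so T = 489.1 / 0.9406 = 520 N.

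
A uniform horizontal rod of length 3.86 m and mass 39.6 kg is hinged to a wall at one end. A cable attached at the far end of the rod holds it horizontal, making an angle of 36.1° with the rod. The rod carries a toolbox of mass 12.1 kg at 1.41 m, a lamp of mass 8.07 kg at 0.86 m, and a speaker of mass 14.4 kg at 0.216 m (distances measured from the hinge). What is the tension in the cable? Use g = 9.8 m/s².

T ≈ 446 N

Sum moments about the hinge (the unknown hinge reaction has zero arm there).
Beam weight: 39.6 × 9.8 = 388.1 N down at 1.93 m → arm 1.93 m, τ = 388.1 × 1.93 = 749 N·m clockwise.
Toolbox: 12.1 × 9.8 = 118.6 N down at 1.41 m → arm 1.41 m, τ = 118.6 × 1.41 = 167.2 N·m clockwise.
Lamp: 8.07 × 9.8 = 79.09 N down at 0.86 m → arm 0.86 m, τ = 79.09 × 0.86 = 68.02 N·m clockwise.
Speaker: 14.4 × 9.8 = 141.1 N down at 0.216 m → arm 0.216 m, τ = 141.1 × 0.216 = 30.48 N·m clockwise.
Total clockwise load moment = 1015 N·m.
The cable tension T acts at 3.86 m; only its component perpendicular to the rod, T sinθ, produces torque. sin 36.1° = 0.5892.
Setting net torque to zero: T × 3.86 × 0.5892 = 1015 → T = 1015 / 2.274 = 446 N.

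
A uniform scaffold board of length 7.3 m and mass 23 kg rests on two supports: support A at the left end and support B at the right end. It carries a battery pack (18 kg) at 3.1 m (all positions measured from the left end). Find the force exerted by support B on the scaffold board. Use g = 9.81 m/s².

Choose support A as the axis so its reaction then has zero moment arm.
Beam weight: 23 × 9.81 = 225.6 N down at 3.65 m → arm 3.65 m, τ = 225.6 × 3.65 = 823.4 N·m clockwise.
Battery pack: 18 × 9.81 = 176.6 N down at 3.1 m → arm 3.1 m, τ = 176.6 × 3.1 = 547.5 N·m clockwise.
Net load moment about support A = 1371 N·m clockwise.
Reaction R at support B is upward at 7.3 m, arm 7.3 m → moment R × 7.3 counterclockwise.
Στ = 0 ⇒ R × 7.3 = 1371 ⇒ R = 188 N.

R_B ≈ 188 N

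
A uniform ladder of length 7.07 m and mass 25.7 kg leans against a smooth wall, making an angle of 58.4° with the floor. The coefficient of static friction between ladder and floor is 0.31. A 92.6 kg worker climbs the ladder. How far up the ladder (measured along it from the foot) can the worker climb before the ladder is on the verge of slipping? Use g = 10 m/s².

Sum moments about the foot of the ladder (the floor normal and friction both act there and drop out).
Ladder weight 25.7×10 = 257 N acts at 3.535 m along the ladder; its horizontal arm is 3.535·cos58.4° = 1.852 m → τ = 476 N·m clockwise.
Worker weight 92.6×10 = 926 N at distance d → arm d·cos58.4° → τ = 926·d·0.524 clockwise.
Wall normal N at the top has arm L sinθ = 6.022 m counterclockwise, so Στ = 0 gives N·6.022 = 476 + 485.2·d.
ΣFy = 0 ⇒ N_floor = 1183 N, so the maximum friction is μ_s·N_floor = 0.31×1183 = 366.7 N. ΣFx = 0 ⇒ N_wall = f, so at the slipping point N = 366.7 N.
Substituting: 366.7×6.022 = 476 + 485.2·d ⇒ d = (2208 − 476) / 485.2 = 3.57 m.

d ≈ 3.57 m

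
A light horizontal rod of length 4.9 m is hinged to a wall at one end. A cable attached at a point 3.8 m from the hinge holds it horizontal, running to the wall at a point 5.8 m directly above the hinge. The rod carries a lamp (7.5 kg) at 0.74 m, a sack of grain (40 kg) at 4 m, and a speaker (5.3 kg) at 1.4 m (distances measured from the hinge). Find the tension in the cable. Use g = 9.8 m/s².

About the hinge:
Lamp: 7.5 × 9.8 = 73.5 N down at 0.74 m → arm 0.74 m, τ = 73.5 × 0.74 = 54.39 N·m clockwise.
Sack of grain: 40 × 9.8 = 392 N down at 4 m → arm 4 m, τ = 392 × 4 = 1568 N·m clockwise.
Speaker: 5.3 × 9.8 = 51.94 N down at 1.4 m → arm 1.4 m, τ = 51.94 × 1.4 = 72.72 N·m clockwise.
Total clockwise load moment = 1695 N·m.
The cable tension T acts at 3.8 m; only its component perpendicular to the rod, T sinθ, produces torque. sinθ = h/√(h²+d²) = 5.8/√(5.8²+3.8²) = 0.8365.
For rotational equilibrium, T × 3.8 × 0.8365 = 1695, so T = 1695 / 3.179 = 533 N.

T ≈ 533 N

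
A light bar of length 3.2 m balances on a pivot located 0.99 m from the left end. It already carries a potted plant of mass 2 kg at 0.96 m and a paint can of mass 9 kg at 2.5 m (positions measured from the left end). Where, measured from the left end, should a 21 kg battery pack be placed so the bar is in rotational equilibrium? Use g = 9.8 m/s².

x ≈ 0.346 m from the left end

Choose the pivot (at 0.99 m from the left end) as the axis so the support reaction has zero arm there.
Potted plant: 2 × 9.8 = 19.6 N down at 0.96 m → arm 0.03 m, τ = 19.6 × 0.03 = 0.588 N·m counterclockwise.
Paint can: 9 × 9.8 = 88.2 N down at 2.5 m → arm 1.51 m, τ = 88.2 × 1.51 = 133.2 N·m clockwise.
Net moment of existing loads = 132.6 N·m clockwise.
The battery pack weighs 21 × 9.8 = 205.8 N and must supply an equal counterclockwise moment, so its lever arm about the pivot is 132.6 / 205.8 = 0.644 m.
That puts it at 0.99 − 0.644 = 0.346 m from the left end.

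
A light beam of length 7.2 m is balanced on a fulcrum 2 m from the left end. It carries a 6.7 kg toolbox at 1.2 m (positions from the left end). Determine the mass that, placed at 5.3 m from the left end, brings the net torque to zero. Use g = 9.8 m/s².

m ≈ 1.62 kg

Take moments about the fulcrum (at 2 m from the left end).
Toolbox: 6.7 × 9.8 = 65.66 N down at 1.2 m → arm 0.8 m, τ = 65.66 × 0.8 = 52.53 N·m counterclockwise.
Net moment of known loads = 52.53 N·m counterclockwise.
An unknown mass m at 5.3 m has arm 3.3 m; its moment is m·g·3.3 clockwise.
Balancing moments: m × 9.8 × 3.3 = 52.53, giving m = 52.53 / (9.8 × 3.3) = 1.62 kg.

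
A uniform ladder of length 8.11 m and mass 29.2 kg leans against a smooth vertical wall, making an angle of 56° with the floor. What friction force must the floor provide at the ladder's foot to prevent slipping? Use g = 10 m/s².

f ≈ 98.5 N

Taking torques about the foot of the ladder:
Ladder weight 29.2×10 = 292 N acts at 4.055 m along the ladder; its horizontal arm is 4.055·cos56° = 2.268 m → τ = 662.3 N·m clockwise.
Wall normal N acts horizontally at the top; its moment arm is the height L sinθ = 8.11·sin56° = 6.723 m, counterclockwise.
Balancing moments: N × 6.723 = 662.3, giving N = 98.5 N.
ΣFx = 0: friction at the foot balances the wall's push, so f = N_wall = 98.5 N.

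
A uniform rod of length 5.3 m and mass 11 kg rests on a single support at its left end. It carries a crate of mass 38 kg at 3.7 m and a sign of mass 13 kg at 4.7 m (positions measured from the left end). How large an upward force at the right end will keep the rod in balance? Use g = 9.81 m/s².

F ≈ 427 N

Take moments about the left end.
Beam weight: 11 × 9.81 = 107.9 N down at 2.65 m → arm 2.65 m, τ = 107.9 × 2.65 = 285.9 N·m clockwise.
Crate: 38 × 9.81 = 372.8 N down at 3.7 m → arm 3.7 m, τ = 372.8 × 3.7 = 1379 N·m clockwise.
Sign: 13 × 9.81 = 127.5 N down at 4.7 m → arm 4.7 m, τ = 127.5 × 4.7 = 599.2 N·m clockwise.
Net moment of the loads = 2264 N·m clockwise.
The upward force F acts at the right end, arm 5.3 m, giving F × 5.3 counterclockwise.
Setting net torque to zero: F × 5.3 = 2264 → F = 2264 / 5.3 = 427 N.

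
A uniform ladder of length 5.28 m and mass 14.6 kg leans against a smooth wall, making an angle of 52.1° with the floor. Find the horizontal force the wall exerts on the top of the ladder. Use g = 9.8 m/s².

N_wall ≈ 55.7 N

Take moments about the foot of the ladder.
Ladder weight 14.6×9.8 = 143.1 N acts at 2.64 m along the ladder; its horizontal arm is 2.64·cos52.1° = 1.622 m → τ = 232.1 N·m clockwise.
Wall normal N acts horizontally at the top; its moment arm is the height L sinθ = 5.28·sin52.1° = 4.166 m, counterclockwise.
Balancing moments: N × 4.166 = 232.1, giving N = 55.7 N.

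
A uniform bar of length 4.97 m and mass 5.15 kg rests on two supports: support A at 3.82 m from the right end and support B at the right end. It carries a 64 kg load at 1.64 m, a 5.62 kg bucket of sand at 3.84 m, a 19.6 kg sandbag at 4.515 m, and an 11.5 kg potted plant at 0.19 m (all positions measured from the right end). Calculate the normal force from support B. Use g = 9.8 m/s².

R_B ≈ 447 N

Take moments about support A.
Beam weight: 5.15 × 9.8 = 50.47 N down at 2.485 m → arm 1.335 m, τ = 50.47 × 1.335 = 67.38 N·m clockwise.
Load: 64 × 9.8 = 627.2 N down at 1.64 m → arm 2.18 m, τ = 627.2 × 2.18 = 1367 N·m clockwise.
Bucket of sand: 5.62 × 9.8 = 55.08 N down at 3.84 m → arm 0.02 m, τ = 55.08 × 0.02 = 1.102 N·m counterclockwise.
Sandbag: 19.6 × 9.8 = 192.1 N down at 4.515 m → arm 0.695 m, τ = 192.1 × 0.695 = 133.5 N·m counterclockwise.
Potted plant: 11.5 × 9.8 = 112.7 N down at 0.19 m → arm 3.63 m, τ = 112.7 × 3.63 = 409.1 N·m clockwise.
Net load moment about support A = 1709 N·m clockwise.
Reaction R at support B is upward at 0 m, arm 3.82 m → moment R × 3.82 counterclockwise.
Setting net torque to zero: R × 3.82 = 1709 → R = 447 N.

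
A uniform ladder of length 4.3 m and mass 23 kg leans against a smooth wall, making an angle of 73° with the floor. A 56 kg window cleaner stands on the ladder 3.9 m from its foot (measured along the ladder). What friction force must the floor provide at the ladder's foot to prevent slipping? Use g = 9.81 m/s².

About the foot of the ladder:
Ladder weight 23×9.81 = 225.6 N acts at 2.15 m along the ladder; its horizontal arm is 2.15·cos73° = 0.6286 m → τ = 141.8 N·m clockwise.
Window cleaner: 56×9.81 = 549.4 N at 3.9 m → arm 1.14 m → τ = 626.3 N·m clockwise.
Wall normal N acts horizontally at the top; its moment arm is the height L sinθ = 4.3·sin73° = 4.112 m, counterclockwise.
For rotational equilibrium, N × 4.112 = 768.1, so N = 187 N.
ΣFx = 0: friction at the foot balances the wall's push, so f = N_wall = 187 N.

f ≈ 187 N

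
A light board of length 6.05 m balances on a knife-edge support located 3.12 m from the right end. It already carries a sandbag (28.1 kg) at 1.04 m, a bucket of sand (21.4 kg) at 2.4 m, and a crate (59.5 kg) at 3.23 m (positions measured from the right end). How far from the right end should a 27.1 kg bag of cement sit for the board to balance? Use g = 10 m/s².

Take moments about the knife-edge support (at 3.12 m from the right end).
Sandbag: 28.1 × 10 = 281 N down at 1.04 m → arm 2.08 m, τ = 281 × 2.08 = 584.5 N·m clockwise.
Bucket of sand: 21.4 × 10 = 214 N down at 2.4 m → arm 0.72 m, τ = 214 × 0.72 = 154.1 N·m clockwise.
Crate: 59.5 × 10 = 595 N down at 3.23 m → arm 0.11 m, τ = 595 × 0.11 = 65.45 N·m counterclockwise.
Net moment of existing loads = 673.1 N·m clockwise.
The bag of cement weighs 27.1 × 10 = 271 N and must supply an equal counterclockwise moment, so its lever arm about the knife-edge support is 673.1 / 271 = 2.48 m.
That puts it at 3.12 + 2.48 = 5.6 m from the right end.

x ≈ 5.6 m from the right end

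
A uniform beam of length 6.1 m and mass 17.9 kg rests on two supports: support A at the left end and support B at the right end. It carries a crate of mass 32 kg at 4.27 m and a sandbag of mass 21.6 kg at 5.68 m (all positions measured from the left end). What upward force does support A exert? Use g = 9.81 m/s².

R_A ≈ 197 N

About support B:
Beam weight: 17.9 × 9.81 = 175.6 N down at 3.05 m → arm 3.05 m, τ = 175.6 × 3.05 = 535.6 N·m counterclockwise.
Crate: 32 × 9.81 = 313.9 N down at 4.27 m → arm 1.83 m, τ = 313.9 × 1.83 = 574.4 N·m counterclockwise.
Sandbag: 21.6 × 9.81 = 211.9 N down at 5.68 m → arm 0.42 m, τ = 211.9 × 0.42 = 89 N·m counterclockwise.
Net load moment about support B = 1199 N·m counterclockwise.
Reaction R at support A is upward at 0 m, arm 6.1 m → moment R × 6.1 clockwise.
For rotational equilibrium, R × 6.1 = 1199, so R = 197 N.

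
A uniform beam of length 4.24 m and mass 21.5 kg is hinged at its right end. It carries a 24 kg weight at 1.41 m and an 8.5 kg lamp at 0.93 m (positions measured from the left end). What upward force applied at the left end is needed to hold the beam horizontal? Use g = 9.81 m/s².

F ≈ 328 N

Choose the right end as the axis so the unknown pivot reaction has zero arm there.
Beam weight: 21.5 × 9.81 = 210.9 N down at 2.12 m → arm 2.12 m, τ = 210.9 × 2.12 = 447.1 N·m counterclockwise.
Weight: 24 × 9.81 = 235.4 N down at 1.41 m → arm 2.83 m, τ = 235.4 × 2.83 = 666.2 N·m counterclockwise.
Lamp: 8.5 × 9.81 = 83.39 N down at 0.93 m → arm 3.31 m, τ = 83.39 × 3.31 = 276 N·m counterclockwise.
Net moment of the loads = 1389 N·m counterclockwise.
The upward force F acts at the left end, arm 4.24 m, giving F × 4.24 clockwise.
Στ = 0 ⇒ F × 4.24 = 1389 ⇒ F = 1389 / 4.24 = 328 N.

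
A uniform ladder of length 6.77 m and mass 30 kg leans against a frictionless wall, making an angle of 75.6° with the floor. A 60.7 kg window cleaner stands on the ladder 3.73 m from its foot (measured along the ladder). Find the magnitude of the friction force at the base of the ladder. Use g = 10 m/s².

f ≈ 124 N

Choose the foot of the ladder as the axis so the floor normal and friction both act there and drop out.
Ladder weight 30×10 = 300 N acts at 3.385 m along the ladder; its horizontal arm is 3.385·cos75.6° = 0.8418 m → τ = 252.5 N·m clockwise.
Window cleaner: 60.7×10 = 607 N at 3.73 m → arm 0.9276 m → τ = 563.1 N·m clockwise.
Wall normal N acts horizontally at the top; its moment arm is the height L sinθ = 6.77·sin75.6° = 6.557 m, counterclockwise.
Στ = 0 ⇒ N × 6.557 = 815.6 ⇒ N = 124 N.
ΣFx = 0: friction at the foot balances the wall's push, so f = N_wall = 124 N.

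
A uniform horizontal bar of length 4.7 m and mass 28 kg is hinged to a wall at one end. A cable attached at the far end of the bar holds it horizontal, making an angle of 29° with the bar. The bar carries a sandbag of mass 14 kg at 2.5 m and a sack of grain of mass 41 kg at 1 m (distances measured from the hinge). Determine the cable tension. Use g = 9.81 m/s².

Taking torques about the hinge:
Beam weight: 28 × 9.81 = 274.7 N down at 2.35 m → arm 2.35 m, τ = 274.7 × 2.35 = 645.5 N·m clockwise.
Sandbag: 14 × 9.81 = 137.3 N down at 2.5 m → arm 2.5 m, τ = 137.3 × 2.5 = 343.2 N·m clockwise.
Sack of grain: 41 × 9.81 = 402.2 N down at 1 m → arm 1 m, τ = 402.2 × 1 = 402.2 N·m clockwise.
Total clockwise load moment = 1391 N·m.
The cable tension T acts at 4.7 m; only its component perpendicular to the bar, T sinθ, produces torque. sin 29° = 0.4848.
For rotational equilibrium, T × 4.7 × 0.4848 = 1391, so T = 1391 / 2.279 = 610 N.

T ≈ 610 N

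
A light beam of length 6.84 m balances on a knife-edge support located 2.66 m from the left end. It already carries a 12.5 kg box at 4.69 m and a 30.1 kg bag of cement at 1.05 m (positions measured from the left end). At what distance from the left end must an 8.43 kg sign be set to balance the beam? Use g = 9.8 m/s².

x ≈ 5.4 m from the left end

Sum moments about the knife-edge support (at 2.66 m from the left end) (the support reaction has zero arm there).
Box: 12.5 × 9.8 = 122.5 N down at 4.69 m → arm 2.03 m, τ = 122.5 × 2.03 = 248.7 N·m clockwise.
Bag of cement: 30.1 × 9.8 = 295 N down at 1.05 m → arm 1.61 m, τ = 295 × 1.61 = 475 N·m counterclockwise.
Net moment of existing loads = 226.3 N·m counterclockwise.
The sign weighs 8.43 × 9.8 = 82.61 N and must supply an equal clockwise moment, so its lever arm about the knife-edge support is 226.3 / 82.61 = 2.74 m.
That puts it at 2.66 + 2.74 = 5.4 m from the left end.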